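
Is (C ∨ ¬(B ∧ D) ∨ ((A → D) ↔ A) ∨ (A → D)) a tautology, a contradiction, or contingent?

A | B | C | D | (B ∧ D) | ¬(B ∧ D) | (A → D) | ((A → D) ↔ A) | φ
- | - | - | - | ------- | -------- | ------- | ------------- | -
0 | 0 | 0 | 0 |    0    |    1     |    1    |       0       | 1
0 | 0 | 0 | 1 |    0    |    1     |    1    |       0       | 1
0 | 0 | 1 | 0 |    0    |    1     |    1    |       0       | 1
0 | 0 | 1 | 1 |    0    |    1     |    1    |       0       | 1
0 | 1 | 0 | 0 |    0    |    1     |    1    |       0       | 1
0 | 1 | 0 | 1 |    1    |    0     |    1    |       0       | 1
0 | 1 | 1 | 0 |    0    |    1     |    1    |       0       | 1
0 | 1 | 1 | 1 |    1    |    0     |    1    |       0       | 1
1 | 0 | 0 | 0 |    0    |    1     |    0    |       0       | 1
1 | 0 | 0 | 1 |    0    |    1     |    1    |       1       | 1
1 | 0 | 1 | 0 |    0    |    1     |    0    |       0       | 1
1 | 0 | 1 | 1 |    0    |    1     |    1    |       1       | 1
1 | 1 | 0 | 0 |    0    |    1     |    0    |       0       | 1
1 | 1 | 0 | 1 |    1    |    0     |    1    |       1       | 1
1 | 1 | 1 | 0 |    0    |    1     |    0    |       0       | 1
1 | 1 | 1 | 1 |    1    |    0     |    1    |       1       | 1
Every row is 1, so the formula is a tautology.

tautology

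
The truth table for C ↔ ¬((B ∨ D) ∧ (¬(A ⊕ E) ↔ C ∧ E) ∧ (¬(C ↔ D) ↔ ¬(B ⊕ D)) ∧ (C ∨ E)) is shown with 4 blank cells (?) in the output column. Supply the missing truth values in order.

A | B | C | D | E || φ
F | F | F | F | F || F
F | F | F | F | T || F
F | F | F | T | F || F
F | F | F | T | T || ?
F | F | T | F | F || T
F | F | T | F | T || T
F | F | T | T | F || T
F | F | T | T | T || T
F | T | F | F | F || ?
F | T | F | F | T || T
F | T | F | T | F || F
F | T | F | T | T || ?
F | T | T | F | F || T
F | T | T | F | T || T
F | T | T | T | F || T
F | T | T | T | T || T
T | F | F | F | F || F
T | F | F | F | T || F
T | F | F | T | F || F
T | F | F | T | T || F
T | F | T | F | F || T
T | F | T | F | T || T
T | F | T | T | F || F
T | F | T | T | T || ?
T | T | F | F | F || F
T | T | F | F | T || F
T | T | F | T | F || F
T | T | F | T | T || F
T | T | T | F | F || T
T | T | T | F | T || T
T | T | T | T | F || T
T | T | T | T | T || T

Row A=F, B=F, C=F, D=T, E=T: ¬((B ∨ D) ∧ (¬(A ⊕ E) ↔ C ∧ E) ∧ (¬(C ↔ D) ↔ ¬(B ⊕ D)) ∧ (C ∨ E)) = T, so the formula = F.
Row A=F, B=T, C=F, D=F, E=F: ¬((B ∨ D) ∧ (¬(A ⊕ E) ↔ C ∧ E) ∧ (¬(C ↔ D) ↔ ¬(B ⊕ D)) ∧ (C ∨ E)) = T, so the formula = F.
Row A=F, B=T, C=F, D=T, E=T: ¬((B ∨ D) ∧ (¬(A ⊕ E) ↔ C ∧ E) ∧ (¬(C ↔ D) ↔ ¬(B ⊕ D)) ∧ (C ∨ E)) = F, so the formula = T.
Row A=T, B=F, C=T, D=T, E=T: ¬((B ∨ D) ∧ (¬(A ⊕ E) ↔ C ∧ E) ∧ (¬(C ↔ D) ↔ ¬(B ⊕ D)) ∧ (C ∨ E)) = F, so the formula = F.

F, F, T, F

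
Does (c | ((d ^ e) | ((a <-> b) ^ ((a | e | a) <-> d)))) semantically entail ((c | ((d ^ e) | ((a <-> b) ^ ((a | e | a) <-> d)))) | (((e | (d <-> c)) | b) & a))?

yes

a | b | c | d | e || φ | ψ
T | T | T | T | T || T | T
T | T | T | T | F || T | T
T | T | T | F | T || T | T
T | T | T | F | F || T | T
T | T | F | T | T || F | T
T | T | F | T | F || T | T
T | T | F | F | T || T | T
T | T | F | F | F || T | T
T | F | T | T | T || T | T
T | F | T | T | F || T | T
T | F | T | F | T || T | T
T | F | T | F | F || T | T
T | F | F | T | T || T | T
T | F | F | T | F || T | T
T | F | F | F | T || T | T
T | F | F | F | F || F | T
F | T | T | T | T || T | T
F | T | T | T | F || T | T
F | T | T | F | T || T | T
F | T | T | F | F || T | T
F | T | F | T | T || T | T
F | T | F | T | F || T | T
F | T | F | F | T || T | T
F | T | F | F | F || T | T
F | F | T | T | T || T | T
F | F | T | T | F || T | T
F | F | T | F | T || T | T
F | F | T | F | F || T | T
F | F | F | T | T || F | F
F | F | F | T | F || T | T
F | F | F | F | T || T | T
F | F | F | F | F || F | F
In every row where φ is true, ψ is also true, so φ ⊨ ψ.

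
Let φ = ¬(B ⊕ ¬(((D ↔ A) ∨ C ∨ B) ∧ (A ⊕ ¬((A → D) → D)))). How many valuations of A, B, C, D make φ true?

7

A  B  C  D  |  (D ↔ A)  (C ∨ B)  ((D ↔ A) ∨ (C ∨ B))  (A → D)  ((A → D) → D)  ¬((A → D) → D)  (A ⊕ ¬((A → D) → D))  φ
F  F  F  F  |     T        F              T              T           F              T                  T            T
F  F  F  T  |     F        F              F              T           T              F                  F            F
F  F  T  F  |     T        T              T              T           F              T                  T            T
F  F  T  T  |     F        T              T              T           T              F                  F            F
F  T  F  F  |     T        T              T              T           F              T                  T            F
F  T  F  T  |     F        T              T              T           T              F                  F            T
F  T  T  F  |     T        T              T              T           F              T                  T            F
F  T  T  T  |     F        T              T              T           T              F                  F            T
T  F  F  F  |     F        F              F              F           T              F                  T            F
T  F  F  T  |     T        F              T              T           T              F                  T            T
T  F  T  F  |     F        T              T              F           T              F                  T            T
T  F  T  T  |     T        T              T              T           T              F                  T            T
T  T  F  F  |     F        T              T              F           T              F                  T            F
T  T  F  T  |     T        T              T              T           T              F                  T            F
T  T  T  F  |     F        T              T              F           T              F                  T            F
T  T  T  T  |     T        T              T              T           T              F                  T            F
The formula is true on 7 of the 16 rows.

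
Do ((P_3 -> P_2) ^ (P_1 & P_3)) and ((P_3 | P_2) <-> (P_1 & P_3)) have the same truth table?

not equivalent

P_1 | P_2 | P_3 || φ | ψ
 F  |  F  |  F  || T | T
 F  |  F  |  T  || F | F
 F  |  T  |  F  || T | F
 F  |  T  |  T  || T | F
 T  |  F  |  F  || T | T
 T  |  F  |  T  || T | T
 T  |  T  |  F  || T | F
 T  |  T  |  T  || F | T
The columns differ at P_1=F, P_2=T, P_3=F (φ=T, ψ=F), so they are not equivalent.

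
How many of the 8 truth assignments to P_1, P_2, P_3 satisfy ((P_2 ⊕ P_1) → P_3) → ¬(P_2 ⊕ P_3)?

P_1 | P_2 | P_3 || (P_2 ⊕ P_1) | ((P_2 ⊕ P_1) → P_3) | (P_2 ⊕ P_3) | ¬(P_2 ⊕ P_3) | φ
 F  |  F  |  F  ||      F      |          T          |      F      |      T       | T
 F  |  F  |  T  ||      F      |          T          |      T      |      F       | F
 F  |  T  |  F  ||      T      |          F          |      T      |      F       | T
 F  |  T  |  T  ||      T      |          T          |      F      |      T       | T
 T  |  F  |  F  ||      T      |          F          |      F      |      T       | T
 T  |  F  |  T  ||      T      |          T          |      T      |      F       | F
 T  |  T  |  F  ||      F      |          T          |      T      |      F       | F
 T  |  T  |  T  ||      F      |          T          |      F      |      T       | T
The formula is true on 5 of the 8 rows.

5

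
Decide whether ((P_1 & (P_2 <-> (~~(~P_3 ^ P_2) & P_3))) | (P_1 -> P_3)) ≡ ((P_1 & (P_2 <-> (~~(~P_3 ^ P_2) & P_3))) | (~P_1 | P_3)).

P_1  P_2  P_3  |  φ  ψ
 1    1    1   |  1  1
 1    1    0   |  0  0
 1    0    1   |  1  1
 1    0    0   |  1  1
 0    1    1   |  1  1
 0    1    0   |  1  1
 0    0    1   |  1  1
 0    0    0   |  1  1
The columns for φ and ψ agree on every row, so they are logically equivalent.

equivalent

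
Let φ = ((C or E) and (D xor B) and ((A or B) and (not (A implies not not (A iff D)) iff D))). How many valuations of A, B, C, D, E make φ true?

A  B  C  D  E  |  φ
T  T  T  T  T  |  F
T  T  T  T  F  |  F
T  T  T  F  T  |  F
T  T  T  F  F  |  F
T  T  F  T  T  |  F
T  T  F  T  F  |  F
T  T  F  F  T  |  F
T  T  F  F  F  |  F
T  F  T  T  T  |  F
T  F  T  T  F  |  F
T  F  T  F  T  |  F
T  F  T  F  F  |  F
T  F  F  T  T  |  F
T  F  F  T  F  |  F
T  F  F  F  T  |  F
T  F  F  F  F  |  F
F  T  T  T  T  |  F
F  T  T  T  F  |  F
F  T  T  F  T  |  T
F  T  T  F  F  |  T
F  T  F  T  T  |  F
F  T  F  T  F  |  F
F  T  F  F  T  |  T
F  T  F  F  F  |  F
F  F  T  T  T  |  F
F  F  T  T  F  |  F
F  F  T  F  T  |  F
F  F  T  F  F  |  F
F  F  F  T  T  |  F
F  F  F  T  F  |  F
F  F  F  F  T  |  F
F  F  F  F  F  |  F
The formula is true on 3 of the 32 rows.

3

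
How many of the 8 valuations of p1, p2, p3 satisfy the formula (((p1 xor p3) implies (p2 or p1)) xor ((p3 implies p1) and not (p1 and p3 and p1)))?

p1  p2  p3  |  (p1 xor p3)  (p2 or p1)  (p3 implies p1)  (p1 and p3 and p1)  not (p1 and p3 and p1)  φ
T   T   T   |       F           T              T                 T                     F             T
T   T   F   |       T           T              T                 F                     T             F
T   F   T   |       F           T              T                 T                     F             T
T   F   F   |       T           T              T                 F                     T             F
F   T   T   |       T           T              F                 F                     T             T
F   T   F   |       F           T              T                 F                     T             F
F   F   T   |       T           F              F                 F                     T             F
F   F   F   |       F           F              T                 F                     T             F
The formula is true on 3 of the 8 rows.

3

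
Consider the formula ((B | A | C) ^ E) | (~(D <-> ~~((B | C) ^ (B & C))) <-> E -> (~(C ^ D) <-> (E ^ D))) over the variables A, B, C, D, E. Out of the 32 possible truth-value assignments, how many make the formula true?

24

A | B | C | D | E | φ
- | - | - | - | - | -
F | F | F | F | F | F
F | F | F | F | T | T
F | F | F | T | F | T
F | F | F | T | T | T
F | F | T | F | F | T
F | F | T | F | T | F
F | F | T | T | F | T
F | F | T | T | T | T
F | T | F | F | F | T
F | T | F | F | T | T
F | T | F | T | F | T
F | T | F | T | T | F
F | T | T | F | F | T
F | T | T | F | T | T
F | T | T | T | F | T
F | T | T | T | T | F
T | F | F | F | F | T
T | F | F | F | T | F
T | F | F | T | F | T
T | F | F | T | T | T
T | F | T | F | F | T
T | F | T | F | T | F
T | F | T | T | F | T
T | F | T | T | T | T
T | T | F | F | F | T
T | T | F | F | T | T
T | T | F | T | F | T
T | T | F | T | T | F
T | T | T | F | F | T
T | T | T | F | T | T
T | T | T | T | F | T
T | T | T | T | T | F
The formula is true on 24 of the 32 rows.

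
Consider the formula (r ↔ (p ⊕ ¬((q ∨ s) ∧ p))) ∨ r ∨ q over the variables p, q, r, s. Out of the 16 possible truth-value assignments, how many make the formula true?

13

p  q  r  s  |  (q ∨ s)  ((q ∨ s) ∧ p)  ¬((q ∨ s) ∧ p)  (p ⊕ ¬((q ∨ s) ∧ p))  (r ↔ (p ⊕ ¬((q ∨ s) ∧ p)))  (r ∨ q)  φ
T  T  T  T  |     T           T              F                  T                        T                  T     T
T  T  T  F  |     T           T              F                  T                        T                  T     T
T  T  F  T  |     T           T              F                  T                        F                  T     T
T  T  F  F  |     T           T              F                  T                        F                  T     T
T  F  T  T  |     T           T              F                  T                        T                  T     T
T  F  T  F  |     F           F              T                  F                        F                  T     T
T  F  F  T  |     T           T              F                  T                        F                  F     F
T  F  F  F  |     F           F              T                  F                        T                  F     T
F  T  T  T  |     T           F              T                  T                        T                  T     T
F  T  T  F  |     T           F              T                  T                        T                  T     T
F  T  F  T  |     T           F              T                  T                        F                  T     T
F  T  F  F  |     T           F              T                  T                        F                  T     T
F  F  T  T  |     T           F              T                  T                        T                  T     T
F  F  T  F  |     F           F              T                  T                        T                  T     T
F  F  F  T  |     T           F              T                  T                        F                  F     F
F  F  F  F  |     F           F              T                  T                        F                  F     F
The formula is true on 13 of the 16 rows.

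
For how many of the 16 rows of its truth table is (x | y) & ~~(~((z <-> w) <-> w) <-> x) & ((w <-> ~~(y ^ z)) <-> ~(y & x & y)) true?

3

x  y  z  w  |  φ
T  T  T  T  |  F
T  T  T  F  |  F
T  T  F  T  |  F
T  T  F  F  |  T
T  F  T  T  |  F
T  F  T  F  |  F
T  F  F  T  |  F
T  F  F  F  |  T
F  T  T  T  |  F
F  T  T  F  |  T
F  T  F  T  |  F
F  T  F  F  |  F
F  F  T  T  |  F
F  F  T  F  |  F
F  F  F  T  |  F
F  F  F  F  |  F
The formula is true on 3 of the 16 rows.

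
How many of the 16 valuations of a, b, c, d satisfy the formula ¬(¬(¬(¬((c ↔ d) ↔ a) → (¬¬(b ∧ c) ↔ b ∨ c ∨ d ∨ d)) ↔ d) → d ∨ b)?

a  b  c  d  |  φ
T  T  T  T  |  F
T  T  T  F  |  F
T  T  F  T  |  F
T  T  F  F  |  F
T  F  T  T  |  F
T  F  T  F  |  T
T  F  F  T  |  F
T  F  F  F  |  F
F  T  T  T  |  F
F  T  T  F  |  F
F  T  F  T  |  F
F  T  F  F  |  F
F  F  T  T  |  F
F  F  T  F  |  F
F  F  F  T  |  F
F  F  F  F  |  F
The formula is true on 1 of the 16 rows.

1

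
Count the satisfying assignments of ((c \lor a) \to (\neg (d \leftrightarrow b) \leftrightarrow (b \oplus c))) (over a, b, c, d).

a | b | c | d || (c \lor a) | (d \leftrightarrow b) | \neg (d \leftrightarrow b) | (b \oplus c) | φ
T | T | T | T ||     T      |           T           |             F              |      F       | T
T | T | T | F ||     T      |           F           |             T              |      F       | F
T | T | F | T ||     T      |           T           |             F              |      T       | F
T | T | F | F ||     T      |           F           |             T              |      T       | T
T | F | T | T ||     T      |           F           |             T              |      T       | T
T | F | T | F ||     T      |           T           |             F              |      T       | F
T | F | F | T ||     T      |           F           |             T              |      F       | F
T | F | F | F ||     T      |           T           |             F              |      F       | T
F | T | T | T ||     T      |           T           |             F              |      F       | T
F | T | T | F ||     T      |           F           |             T              |      F       | F
F | T | F | T ||     F      |           T           |             F              |      T       | T
F | T | F | F ||     F      |           F           |             T              |      T       | T
F | F | T | T ||     T      |           F           |             T              |      T       | T
F | F | T | F ||     T      |           T           |             F              |      T       | F
F | F | F | T ||     F      |           F           |             T              |      F       | T
F | F | F | F ||     F      |           T           |             F              |      F       | T
The formula is true on 10 of the 16 rows.

10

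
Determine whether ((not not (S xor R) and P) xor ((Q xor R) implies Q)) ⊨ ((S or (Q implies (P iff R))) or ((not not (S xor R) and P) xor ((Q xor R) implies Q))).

P  Q  R  S  |  φ  ψ
T  T  T  T  |  T  T
T  T  T  F  |  F  T
T  T  F  T  |  F  T
T  T  F  F  |  T  T
T  F  T  T  |  F  T
T  F  T  F  |  T  T
T  F  F  T  |  F  T
T  F  F  F  |  T  T
F  T  T  T  |  T  T
F  T  T  F  |  T  T
F  T  F  T  |  T  T
F  T  F  F  |  T  T
F  F  T  T  |  F  T
F  F  T  F  |  F  T
F  F  F  T  |  T  T
F  F  F  F  |  T  T
In every row where φ is true, ψ is also true, so φ ⊨ ψ.

yes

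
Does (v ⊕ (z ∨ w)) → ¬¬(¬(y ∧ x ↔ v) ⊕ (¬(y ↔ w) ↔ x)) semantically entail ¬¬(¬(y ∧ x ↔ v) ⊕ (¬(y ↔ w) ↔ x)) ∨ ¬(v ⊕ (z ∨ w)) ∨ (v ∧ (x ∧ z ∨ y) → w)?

x | y | z | w | v || φ | ψ
T | T | T | T | T || T | T
T | T | T | T | F || T | T
T | T | T | F | T || T | T
T | T | T | F | F || F | T
T | T | F | T | T || T | T
T | T | F | T | F || T | T
T | T | F | F | T || T | T
T | T | F | F | F || T | T
T | F | T | T | T || T | T
T | F | T | T | F || T | T
T | F | T | F | T || T | T
T | F | T | F | F || F | T
T | F | F | T | T || T | T
T | F | F | T | F || T | T
T | F | F | F | T || T | T
T | F | F | F | F || T | T
F | T | T | T | T || T | T
F | T | T | T | F || T | T
F | T | T | F | T || T | T
F | T | T | F | F || F | T
F | T | F | T | T || T | T
F | T | F | T | F || T | T
F | T | F | F | T || T | T
F | T | F | F | F || T | T
F | F | T | T | T || T | T
F | F | T | T | F || F | T
F | F | T | F | T || T | T
F | F | T | F | F || T | T
F | F | F | T | T || T | T
F | F | F | T | F || F | T
F | F | F | F | T || F | T
F | F | F | F | F || T | T
In every row where φ is true, ψ is also true, so φ ⊨ ψ.

yes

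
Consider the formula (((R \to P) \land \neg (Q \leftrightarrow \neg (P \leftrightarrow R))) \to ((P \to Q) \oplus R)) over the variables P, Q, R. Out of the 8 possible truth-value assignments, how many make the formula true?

6

P | Q | R || φ
1 | 1 | 1 || 0
1 | 1 | 0 || 1
1 | 0 | 1 || 1
1 | 0 | 0 || 0
0 | 1 | 1 || 1
0 | 1 | 0 || 1
0 | 0 | 1 || 1
0 | 0 | 0 || 1
The formula is true on 6 of the 8 rows.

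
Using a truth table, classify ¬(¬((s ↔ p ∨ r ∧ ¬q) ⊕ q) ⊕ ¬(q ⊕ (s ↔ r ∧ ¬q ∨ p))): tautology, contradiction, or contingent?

p | q | r | s || ¬q | (r ∧ ¬q) | (p ∨ (r ∧ ¬q)) | (s ↔ (p ∨ (r ∧ ¬q))) | ((s ↔ (p ∨ (r ∧ ¬q))) ⊕ q) | ¬((s ↔ (p ∨ (r ∧ ¬q))) ⊕ q) | ((r ∧ ¬q) ∨ p) | (s ↔ ((r ∧ ¬q) ∨ p)) | (q ⊕ (s ↔ ((r ∧ ¬q) ∨ p))) | ¬(q ⊕ (s ↔ ((r ∧ ¬q) ∨ p))) | φ
0 | 0 | 0 | 0 || 1  |    0     |       0        |          1           |             1              |              0              |       0        |          1           |             1              |              0              | 1
0 | 0 | 0 | 1 || 1  |    0     |       0        |          0           |             0              |              1              |       0        |          0           |             0              |              1              | 1
0 | 0 | 1 | 0 || 1  |    1     |       1        |          0           |             0              |              1              |       1        |          0           |             0              |              1              | 1
0 | 0 | 1 | 1 || 1  |    1     |       1        |          1           |             1              |              0              |       1        |          1           |             1              |              0              | 1
0 | 1 | 0 | 0 || 0  |    0     |       0        |          1           |             0              |              1              |       0        |          1           |             0              |              1              | 1
0 | 1 | 0 | 1 || 0  |    0     |       0        |          0           |             1              |              0              |       0        |          0           |             1              |              0              | 1
0 | 1 | 1 | 0 || 0  |    0     |       0        |          1           |             0              |              1              |       0        |          1           |             0              |              1              | 1
0 | 1 | 1 | 1 || 0  |    0     |       0        |          0           |             1              |              0              |       0        |          0           |             1              |              0              | 1
1 | 0 | 0 | 0 || 1  |    0     |       1        |          0           |             0              |              1              |       1        |          0           |             0              |              1              | 1
1 | 0 | 0 | 1 || 1  |    0     |       1        |          1           |             1              |              0              |       1        |          1           |             1              |              0              | 1
1 | 0 | 1 | 0 || 1  |    1     |       1        |          0           |             0              |              1              |       1        |          0           |             0              |              1              | 1
1 | 0 | 1 | 1 || 1  |    1     |       1        |          1           |             1              |              0              |       1        |          1           |             1              |              0              | 1
1 | 1 | 0 | 0 || 0  |    0     |       1        |          0           |             1              |              0              |       1        |          0           |             1              |              0              | 1
1 | 1 | 0 | 1 || 0  |    0     |       1        |          1           |             0              |              1              |       1        |          1           |             0              |              1              | 1
1 | 1 | 1 | 0 || 0  |    0     |       1        |          0           |             1              |              0              |       1        |          0           |             1              |              0              | 1
1 | 1 | 1 | 1 || 0  |    0     |       1        |          1           |             0              |              1              |       1        |          1           |             0              |              1              | 1
Every row is 1, so the formula is a tautology.

tautology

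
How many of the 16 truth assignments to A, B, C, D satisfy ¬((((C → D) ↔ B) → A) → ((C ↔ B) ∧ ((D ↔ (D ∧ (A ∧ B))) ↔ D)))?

A | B | C | D || (C → D) | ((C → D) ↔ B) | (((C → D) ↔ B) → A) | (C ↔ B) | (A ∧ B) | (D ∧ (A ∧ B)) | (D ↔ (D ∧ (A ∧ B))) | ((D ↔ (D ∧ (A ∧ B))) ↔ D) | φ
F | F | F | F ||    T    |       F       |          T          |    T    |    F    |       F       |          T          |             F             | T
F | F | F | T ||    T    |       F       |          T          |    T    |    F    |       F       |          F          |             F             | T
F | F | T | F ||    F    |       T       |          F          |    F    |    F    |       F       |          T          |             F             | F
F | F | T | T ||    T    |       F       |          T          |    F    |    F    |       F       |          F          |             F             | T
F | T | F | F ||    T    |       T       |          F          |    F    |    F    |       F       |          T          |             F             | F
F | T | F | T ||    T    |       T       |          F          |    F    |    F    |       F       |          F          |             F             | F
F | T | T | F ||    F    |       F       |          T          |    T    |    F    |       F       |          T          |             F             | T
F | T | T | T ||    T    |       T       |          F          |    T    |    F    |       F       |          F          |             F             | F
T | F | F | F ||    T    |       F       |          T          |    T    |    F    |       F       |          T          |             F             | T
T | F | F | T ||    T    |       F       |          T          |    T    |    F    |       F       |          F          |             F             | T
T | F | T | F ||    F    |       T       |          T          |    F    |    F    |       F       |          T          |             F             | T
T | F | T | T ||    T    |       F       |          T          |    F    |    F    |       F       |          F          |             F             | T
T | T | F | F ||    T    |       T       |          T          |    F    |    T    |       F       |          T          |             F             | T
T | T | F | T ||    T    |       T       |          T          |    F    |    T    |       T       |          T          |             T             | T
T | T | T | F ||    F    |       F       |          T          |    T    |    T    |       F       |          T          |             F             | T
T | T | T | T ||    T    |       T       |          T          |    T    |    T    |       T       |          T          |             T             | F
The formula is true on 11 of the 16 rows.

11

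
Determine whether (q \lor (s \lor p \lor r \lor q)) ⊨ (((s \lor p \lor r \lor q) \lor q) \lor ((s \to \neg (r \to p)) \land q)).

p | q | r | s | φ | ψ
- | - | - | - | - | -
1 | 1 | 1 | 1 | 1 | 1
1 | 1 | 1 | 0 | 1 | 1
1 | 1 | 0 | 1 | 1 | 1
1 | 1 | 0 | 0 | 1 | 1
1 | 0 | 1 | 1 | 1 | 1
1 | 0 | 1 | 0 | 1 | 1
1 | 0 | 0 | 1 | 1 | 1
1 | 0 | 0 | 0 | 1 | 1
0 | 1 | 1 | 1 | 1 | 1
0 | 1 | 1 | 0 | 1 | 1
0 | 1 | 0 | 1 | 1 | 1
0 | 1 | 0 | 0 | 1 | 1
0 | 0 | 1 | 1 | 1 | 1
0 | 0 | 1 | 0 | 1 | 1
0 | 0 | 0 | 1 | 1 | 1
0 | 0 | 0 | 0 | 0 | 0
In every row where φ is true, ψ is also true, so φ ⊨ ψ.

yes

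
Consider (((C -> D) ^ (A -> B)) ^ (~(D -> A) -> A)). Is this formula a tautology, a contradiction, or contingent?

A  B  C  D  |  (C -> D)  (A -> B)  ((C -> D) ^ (A -> B))  (D -> A)  ~(D -> A)  (~(D -> A) -> A)  φ
F  F  F  F  |     T         T                F               T          F             T          T
F  F  F  T  |     T         T                F               F          T             F          F
F  F  T  F  |     F         T                T               T          F             T          F
F  F  T  T  |     T         T                F               F          T             F          F
F  T  F  F  |     T         T                F               T          F             T          T
F  T  F  T  |     T         T                F               F          T             F          F
F  T  T  F  |     F         T                T               T          F             T          F
F  T  T  T  |     T         T                F               F          T             F          F
T  F  F  F  |     T         F                T               T          F             T          F
T  F  F  T  |     T         F                T               T          F             T          F
T  F  T  F  |     F         F                F               T          F             T          T
T  F  T  T  |     T         F                T               T          F             T          F
T  T  F  F  |     T         T                F               T          F             T          T
T  T  F  T  |     T         T                F               T          F             T          T
T  T  T  F  |     F         T                T               T          F             T          F
T  T  T  T  |     T         T                F               T          F             T          T
6 of 16 rows are T, so the formula is contingent.

contingent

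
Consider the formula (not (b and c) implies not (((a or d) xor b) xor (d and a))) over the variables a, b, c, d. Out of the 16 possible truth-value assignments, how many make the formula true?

  a   |   b   |   c   |   d   | (b and c) | not (b and c) | (a or d) | ((a or d) xor b) | (d and a) |   φ  
----- | ----- | ----- | ----- | --------- | ------------- | -------- | ---------------- | --------- | -----
 True |  True |  True |  True |    True   |     False     |   True   |      False       |    True   |  True
 True |  True |  True | False |    True   |     False     |   True   |      False       |   False   |  True
 True |  True | False |  True |   False   |      True     |   True   |      False       |    True   | False
 True |  True | False | False |   False   |      True     |   True   |      False       |   False   |  True
 True | False |  True |  True |   False   |      True     |   True   |       True       |    True   |  True
 True | False |  True | False |   False   |      True     |   True   |       True       |   False   | False
 True | False | False |  True |   False   |      True     |   True   |       True       |    True   |  True
 True | False | False | False |   False   |      True     |   True   |       True       |   False   | False
False |  True |  True |  True |    True   |     False     |   True   |      False       |   False   |  True
False |  True |  True | False |    True   |     False     |  False   |       True       |   False   |  True
False |  True | False |  True |   False   |      True     |   True   |      False       |   False   |  True
False |  True | False | False |   False   |      True     |  False   |       True       |   False   | False
False | False |  True |  True |   False   |      True     |   True   |       True       |   False   | False
False | False |  True | False |   False   |      True     |  False   |      False       |   False   |  True
False | False | False |  True |   False   |      True     |   True   |       True       |   False   | False
False | False | False | False |   False   |      True     |  False   |      False       |   False   |  True
The formula is true on 10 of the 16 rows.

10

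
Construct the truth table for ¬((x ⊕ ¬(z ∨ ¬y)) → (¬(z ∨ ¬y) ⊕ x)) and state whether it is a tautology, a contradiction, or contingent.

contradiction

x | y | z || φ
F | F | F || F
F | F | T || F
F | T | F || F
F | T | T || F
T | F | F || F
T | F | T || F
T | T | F || F
T | T | T || F
Every row is F, so the formula is a contradiction.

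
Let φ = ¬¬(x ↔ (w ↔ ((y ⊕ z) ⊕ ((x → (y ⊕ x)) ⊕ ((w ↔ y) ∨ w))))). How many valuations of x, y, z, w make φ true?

8

x | y | z | w || (y ⊕ z) | (y ⊕ x) | (x → (y ⊕ x)) | (w ↔ y) | ((w ↔ y) ∨ w) | φ
F | F | F | F ||    F    |    F    |       T       |    T    |       T       | F
F | F | F | T ||    F    |    F    |       T       |    F    |       T       | T
F | F | T | F ||    T    |    F    |       T       |    T    |       T       | T
F | F | T | T ||    T    |    F    |       T       |    F    |       T       | F
F | T | F | F ||    T    |    T    |       T       |    F    |       F       | F
F | T | F | T ||    T    |    T    |       T       |    T    |       T       | F
F | T | T | F ||    F    |    T    |       T       |    F    |       F       | T
F | T | T | T ||    F    |    T    |       T       |    T    |       T       | T
T | F | F | F ||    F    |    T    |       T       |    T    |       T       | T
T | F | F | T ||    F    |    T    |       T       |    F    |       T       | F
T | F | T | F ||    T    |    T    |       T       |    T    |       T       | F
T | F | T | T ||    T    |    T    |       T       |    F    |       T       | T
T | T | F | F ||    T    |    F    |       F       |    F    |       F       | F
T | T | F | T ||    T    |    F    |       F       |    T    |       T       | F
T | T | T | F ||    F    |    F    |       F       |    F    |       F       | T
T | T | T | T ||    F    |    F    |       F       |    T    |       T       | T
The formula is true on 8 of the 16 rows.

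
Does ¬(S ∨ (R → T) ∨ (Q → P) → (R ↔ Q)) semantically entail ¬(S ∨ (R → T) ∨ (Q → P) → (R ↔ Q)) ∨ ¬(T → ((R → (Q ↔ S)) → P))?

yes

P | Q | R | S | T | φ | ψ
- | - | - | - | - | - | -
1 | 1 | 1 | 1 | 1 | 0 | 0
1 | 1 | 1 | 1 | 0 | 0 | 0
1 | 1 | 1 | 0 | 1 | 0 | 0
1 | 1 | 1 | 0 | 0 | 0 | 0
1 | 1 | 0 | 1 | 1 | 1 | 1
1 | 1 | 0 | 1 | 0 | 1 | 1
1 | 1 | 0 | 0 | 1 | 1 | 1
1 | 1 | 0 | 0 | 0 | 1 | 1
1 | 0 | 1 | 1 | 1 | 1 | 1
1 | 0 | 1 | 1 | 0 | 1 | 1
1 | 0 | 1 | 0 | 1 | 1 | 1
1 | 0 | 1 | 0 | 0 | 1 | 1
1 | 0 | 0 | 1 | 1 | 0 | 0
1 | 0 | 0 | 1 | 0 | 0 | 0
1 | 0 | 0 | 0 | 1 | 0 | 0
1 | 0 | 0 | 0 | 0 | 0 | 0
0 | 1 | 1 | 1 | 1 | 0 | 1
0 | 1 | 1 | 1 | 0 | 0 | 0
0 | 1 | 1 | 0 | 1 | 0 | 0
0 | 1 | 1 | 0 | 0 | 0 | 0
0 | 1 | 0 | 1 | 1 | 1 | 1
0 | 1 | 0 | 1 | 0 | 1 | 1
0 | 1 | 0 | 0 | 1 | 1 | 1
0 | 1 | 0 | 0 | 0 | 1 | 1
0 | 0 | 1 | 1 | 1 | 1 | 1
0 | 0 | 1 | 1 | 0 | 1 | 1
0 | 0 | 1 | 0 | 1 | 1 | 1
0 | 0 | 1 | 0 | 0 | 1 | 1
0 | 0 | 0 | 1 | 1 | 0 | 1
0 | 0 | 0 | 1 | 0 | 0 | 0
0 | 0 | 0 | 0 | 1 | 0 | 1
0 | 0 | 0 | 0 | 0 | 0 | 0
In every row where φ is true, ψ is also true, so φ ⊨ ψ.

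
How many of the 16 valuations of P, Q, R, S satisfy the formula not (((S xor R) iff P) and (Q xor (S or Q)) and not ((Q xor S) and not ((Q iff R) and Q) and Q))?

P | Q | R | S || (S xor R) | ((S xor R) iff P) | (S or Q) | (Q xor (S or Q)) | (Q xor S) | (Q iff R) | ((Q iff R) and Q) | not ((Q iff R) and Q) | φ
T | T | T | T ||     F     |         F         |    T     |        F         |     F     |     T     |         T         |           F           | T
T | T | T | F ||     T     |         T         |    T     |        F         |     T     |     T     |         T         |           F           | T
T | T | F | T ||     T     |         T         |    T     |        F         |     F     |     F     |         F         |           T           | T
T | T | F | F ||     F     |         F         |    T     |        F         |     T     |     F     |         F         |           T           | T
T | F | T | T ||     F     |         F         |    T     |        T         |     T     |     F     |         F         |           T           | T
T | F | T | F ||     T     |         T         |    F     |        F         |     F     |     F     |         F         |           T           | T
T | F | F | T ||     T     |         T         |    T     |        T         |     T     |     T     |         F         |           T           | F
T | F | F | F ||     F     |         F         |    F     |        F         |     F     |     T     |         F         |           T           | T
F | T | T | T ||     F     |         T         |    T     |        F         |     F     |     T     |         T         |           F           | T
F | T | T | F ||     T     |         F         |    T     |        F         |     T     |     T     |         T         |           F           | T
F | T | F | T ||     T     |         F         |    T     |        F         |     F     |     F     |         F         |           T           | T
F | T | F | F ||     F     |         T         |    T     |        F         |     T     |     F     |         F         |           T           | T
F | F | T | T ||     F     |         T         |    T     |        T         |     T     |     F     |         F         |           T           | F
F | F | T | F ||     T     |         F         |    F     |        F         |     F     |     F     |         F         |           T           | T
F | F | F | T ||     T     |         F         |    T     |        T         |     T     |     T     |         F         |           T           | T
F | F | F | F ||     F     |         T         |    F     |        F         |     F     |     T     |         F         |           T           | T
The formula is true on 14 of the 16 rows.

14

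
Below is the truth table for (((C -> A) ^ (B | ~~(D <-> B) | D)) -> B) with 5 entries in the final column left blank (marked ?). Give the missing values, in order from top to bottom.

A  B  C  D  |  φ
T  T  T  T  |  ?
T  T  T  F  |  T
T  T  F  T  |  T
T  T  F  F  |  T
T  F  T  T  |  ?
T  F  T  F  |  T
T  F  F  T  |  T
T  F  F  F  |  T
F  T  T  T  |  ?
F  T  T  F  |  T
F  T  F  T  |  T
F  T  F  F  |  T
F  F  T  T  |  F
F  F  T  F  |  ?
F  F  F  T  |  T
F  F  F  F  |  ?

Row A=T, B=T, C=T, D=T: ((C -> A) ^ (B | ~~(D <-> B) | D)) = F, so the formula = T.
Row A=T, B=F, C=T, D=T: ((C -> A) ^ (B | ~~(D <-> B) | D)) = F, so the formula = T.
Row A=F, B=T, C=T, D=T: ((C -> A) ^ (B | ~~(D <-> B) | D)) = T, so the formula = T.
Row A=F, B=F, C=T, D=F: ((C -> A) ^ (B | ~~(D <-> B) | D)) = T, so the formula = F.
Row A=F, B=F, C=F, D=F: ((C -> A) ^ (B | ~~(D <-> B) | D)) = F, so the formula = T.

T, T, T, F, T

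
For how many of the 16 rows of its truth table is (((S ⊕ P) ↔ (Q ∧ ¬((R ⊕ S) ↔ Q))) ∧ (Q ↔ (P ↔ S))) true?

P | Q | R | S || (S ⊕ P) | (R ⊕ S) | ((R ⊕ S) ↔ Q) | ¬((R ⊕ S) ↔ Q) | (Q ∧ ¬((R ⊕ S) ↔ Q)) | (P ↔ S) | (Q ↔ (P ↔ S)) | φ
F | F | F | F ||    F    |    F    |       T       |       F        |          F           |    T    |       F       | F
F | F | F | T ||    T    |    T    |       F       |       T        |          F           |    F    |       T       | F
F | F | T | F ||    F    |    T    |       F       |       T        |          F           |    T    |       F       | F
F | F | T | T ||    T    |    F    |       T       |       F        |          F           |    F    |       T       | F
F | T | F | F ||    F    |    F    |       F       |       T        |          T           |    T    |       T       | F
F | T | F | T ||    T    |    T    |       T       |       F        |          F           |    F    |       F       | F
F | T | T | F ||    F    |    T    |       T       |       F        |          F           |    T    |       T       | T
F | T | T | T ||    T    |    F    |       F       |       T        |          T           |    F    |       F       | F
T | F | F | F ||    T    |    F    |       T       |       F        |          F           |    F    |       T       | F
T | F | F | T ||    F    |    T    |       F       |       T        |          F           |    T    |       F       | F
T | F | T | F ||    T    |    T    |       F       |       T        |          F           |    F    |       T       | F
T | F | T | T ||    F    |    F    |       T       |       F        |          F           |    T    |       F       | F
T | T | F | F ||    T    |    F    |       F       |       T        |          T           |    F    |       F       | F
T | T | F | T ||    F    |    T    |       T       |       F        |          F           |    T    |       T       | T
T | T | T | F ||    T    |    T    |       T       |       F        |          F           |    F    |       F       | F
T | T | T | T ||    F    |    F    |       F       |       T        |          T           |    T    |       T       | F
The formula is true on 2 of the 16 rows.

2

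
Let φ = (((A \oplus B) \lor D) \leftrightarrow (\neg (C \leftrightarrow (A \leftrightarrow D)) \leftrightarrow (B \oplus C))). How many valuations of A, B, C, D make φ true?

12

A | B | C | D | (A \oplus B) | ((A \oplus B) \lor D) | (A \leftrightarrow D) | (B \oplus C) | φ
- | - | - | - | ------------ | --------------------- | --------------------- | ------------ | -
1 | 1 | 1 | 1 |      0       |           1           |           1           |      0       | 1
1 | 1 | 1 | 0 |      0       |           0           |           0           |      0       | 1
1 | 1 | 0 | 1 |      0       |           1           |           1           |      1       | 1
1 | 1 | 0 | 0 |      0       |           0           |           0           |      1       | 1
1 | 0 | 1 | 1 |      1       |           1           |           1           |      1       | 0
1 | 0 | 1 | 0 |      1       |           1           |           0           |      1       | 1
1 | 0 | 0 | 1 |      1       |           1           |           1           |      0       | 0
1 | 0 | 0 | 0 |      1       |           1           |           0           |      0       | 1
0 | 1 | 1 | 1 |      1       |           1           |           0           |      0       | 0
0 | 1 | 1 | 0 |      1       |           1           |           1           |      0       | 1
0 | 1 | 0 | 1 |      1       |           1           |           0           |      1       | 0
0 | 1 | 0 | 0 |      1       |           1           |           1           |      1       | 1
0 | 0 | 1 | 1 |      0       |           1           |           0           |      1       | 1
0 | 0 | 1 | 0 |      0       |           0           |           1           |      1       | 1
0 | 0 | 0 | 1 |      0       |           1           |           0           |      0       | 1
0 | 0 | 0 | 0 |      0       |           0           |           1           |      0       | 1
The formula is true on 12 of the 16 rows.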